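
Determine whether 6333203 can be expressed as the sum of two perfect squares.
Not possible

Factorization: 6333203 = 47^3 × 61
By Fermat: n is sum of two squares iff every prime p ≡ 3 (mod 4) appears to even power.
Prime(s) ≡ 3 (mod 4) with odd exponent: [(47, 3)]
Therefore 6333203 cannot be expressed as a² + b².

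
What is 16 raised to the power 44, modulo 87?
82

Repeated squaring. Binary of 44 = 101100.
16^1 ≡ 16 (mod 87); 16^2 ≡ 82 (mod 87); 16^4 ≡ 25 (mod 87); 16^8 ≡ 16 (mod 87); 16^16 ≡ 82 (mod 87); 16^32 ≡ 25 (mod 87)
16^44 = 16^4 × 16^8 × 16^32 ≡ 82 (mod 87)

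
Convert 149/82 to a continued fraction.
[1; 1, 4, 2, 7]

Euclidean algorithm steps:
149 = 1 × 82 + 67
82 = 1 × 67 + 15
67 = 4 × 15 + 7
15 = 2 × 7 + 1
7 = 7 × 1 + 0
Continued fraction: [1; 1, 4, 2, 7]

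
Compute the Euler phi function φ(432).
144

432 = 2^4 × 3^3
φ(n) = n × ∏(1 - 1/p) for each prime p dividing n
φ(432) = 432 × (1 - 1/2) × (1 - 1/3) = 144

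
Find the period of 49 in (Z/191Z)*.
5

191 is prime, so ord(49) divides φ(191) = 190.
Divisors of 190: 1, 2, 5, 10, 19, 38, 95, 190.
Repeated squaring: 49^1 ≡ 49, 49^2 ≡ 109, 49^4 ≡ 39, 49^8 ≡ 184, 49^16 ≡ 49, 49^32 ≡ 109, 49^64 ≡ 39, 49^128 ≡ 184 (mod 191).
Test 49^d mod 191 for each divisor d in increasing order:
49^1 ≡ 49
49^2 ≡ 109
49^5 = 49^4·49^1 ≡ 1  ← first divisor giving 1
The order is 5.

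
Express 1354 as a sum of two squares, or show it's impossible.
25² + 27² (a=25, b=27)

Factorization: 1354 = 2 × 677
By Fermat: n is sum of two squares iff every prime p ≡ 3 (mod 4) appears to even power.
All primes ≡ 3 (mod 4) appear to even power.
Search a = 0, 1, 2, … for 1354 - a² a perfect square: first hit at a = 25: 1354 - 625 = 729 = 27².
1354 = 25² + 27² = 625 + 729 ✓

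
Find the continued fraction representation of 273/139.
[1; 1, 26, 1, 4]

Euclidean algorithm steps:
273 = 1 × 139 + 134
139 = 1 × 134 + 5
134 = 26 × 5 + 4
5 = 1 × 4 + 1
4 = 4 × 1 + 0
Continued fraction: [1; 1, 26, 1, 4]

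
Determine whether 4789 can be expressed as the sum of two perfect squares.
42² + 55² (a=42, b=55)

Factorization: 4789 = 4789
By Fermat: n is sum of two squares iff every prime p ≡ 3 (mod 4) appears to even power.
All primes ≡ 3 (mod 4) appear to even power.
Search a = 0, 1, 2, … for 4789 - a² a perfect square: first hit at a = 42: 4789 - 1764 = 3025 = 55².
4789 = 42² + 55² = 1764 + 3025 ✓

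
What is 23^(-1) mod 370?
177

gcd(23, 370) = 1, so the inverse exists.
Extended Euclidean algorithm on (370, 23):
370 = 16 × 23 + 2  ⟹  2 = (1)·370 + (-16)·23
23 = 11 × 2 + 1  ⟹  1 = (-11)·370 + (177)·23
So (177)·23 ≡ 1 (mod 370), i.e. 23^(-1) ≡ 177 (mod 370).
Check: 23 × 177 = 4071 ≡ 1 (mod 370)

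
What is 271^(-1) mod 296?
71

gcd(271, 296) = 1, so the inverse exists.
Extended Euclidean algorithm on (296, 271):
296 = 1 × 271 + 25  ⟹  25 = (1)·296 + (-1)·271
271 = 10 × 25 + 21  ⟹  21 = (-10)·296 + (11)·271
25 = 1 × 21 + 4  ⟹  4 = (11)·296 + (-12)·271
21 = 5 × 4 + 1  ⟹  1 = (-65)·296 + (71)·271
So (71)·271 ≡ 1 (mod 296), i.e. 271^(-1) ≡ 71 (mod 296).
Check: 271 × 71 = 19241 ≡ 1 (mod 296)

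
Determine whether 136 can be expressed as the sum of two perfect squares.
6² + 10² (a=6, b=10)

Factorization: 136 = 2^3 × 17
By Fermat: n is sum of two squares iff every prime p ≡ 3 (mod 4) appears to even power.
All primes ≡ 3 (mod 4) appear to even power.
Search a = 0, 1, 2, … for 136 - a² a perfect square: first hit at a = 6: 136 - 36 = 100 = 10².
136 = 6² + 10² = 36 + 100 ✓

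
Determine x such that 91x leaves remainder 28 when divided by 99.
x ≡ 46 (mod 99)

gcd(91, 99) = 1, which divides 28, so solutions exist.
Find 91^(-1) mod 99 by the extended Euclidean algorithm:
99 = 1 × 91 + 8  ⟹  8 = (1)·99 + (-1)·91
91 = 11 × 8 + 3  ⟹  3 = (-11)·99 + (12)·91
8 = 2 × 3 + 2  ⟹  2 = (23)·99 + (-25)·91
3 = 1 × 2 + 1  ⟹  1 = (-34)·99 + (37)·91
So (37)·91 ≡ 1 (mod 99), i.e. 91^(-1) ≡ 37 (mod 99).
x ≡ 37 × 28 = 1036 ≡ 46 (mod 99).
Check: 91 × 46 = 4186 ≡ 28 (mod 99).
Unique solution: x ≡ 46 (mod 99)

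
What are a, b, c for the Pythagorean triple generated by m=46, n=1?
(2115, 92, 2117)

Euclid's formula: a = m² - n², b = 2mn, c = m² + n²
m = 46, n = 1
a = 46² - 1² = 2116 - 1 = 2115
b = 2 × 46 × 1 = 92
c = 46² + 1² = 2116 + 1 = 2117
Verification: 2115² + 92² = 4473225 + 8464 = 4481689 = 2117² ✓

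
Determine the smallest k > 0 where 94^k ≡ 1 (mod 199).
99

199 is prime, so ord(94) divides φ(199) = 198.
Divisors of 198: 1, 2, 3, 6, 9, 11, 18, 22, 33, 66, 99, 198.
Repeated squaring: 94^1 ≡ 94, 94^2 ≡ 80, 94^4 ≡ 32, 94^8 ≡ 29, 94^16 ≡ 45, 94^32 ≡ 35, 94^64 ≡ 31, 94^128 ≡ 165 (mod 199).
Test 94^d mod 199 for each divisor d in increasing order:
94^1 ≡ 94
94^2 ≡ 80
94^3 = 94^2·94^1 ≡ 157
94^6 = 94^4·94^2 ≡ 172
94^9 = 94^8·94^1 ≡ 139
94^11 = 94^8·94^2·94^1 ≡ 175
94^18 = 94^16·94^2 ≡ 18
94^22 = 94^16·94^4·94^2 ≡ 178
94^33 = 94^32·94^1 ≡ 106
94^66 = 94^64·94^2 ≡ 92
94^99 = 94^64·94^32·94^2·94^1 ≡ 1  ← first divisor giving 1
The order is 99.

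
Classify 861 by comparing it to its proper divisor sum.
deficient

Proper divisors of 861: sum = 1 + 3 + 7 + 21 + 41 + 123 + 287 = 483
Since 483 < 861, 861 is deficient.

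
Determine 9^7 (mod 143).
48

Repeated squaring. Binary of 7 = 111.
9^1 ≡ 9 (mod 143); 9^2 ≡ 81 (mod 143); 9^4 ≡ 126 (mod 143)
9^7 = 9^1 × 9^2 × 9^4 ≡ 48 (mod 143)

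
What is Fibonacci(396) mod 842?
784

Matrix identity: Q^n = [[F_(n+1), F_n], [F_n, F_(n-1)]] with Q = [[1,1],[1,0]].
n = 396 = 110001100₂. Square-and-multiply, entries mod 842:
Q^1 = [[1,1],[1,0]]
Q^3 = (Q^1)²·Q = [[3,2],[2,1]]
Q^6 = (Q^3)² = [[13,8],[8,5]]
Q^12 = (Q^6)² = [[233,144],[144,89]]
Q^24 = (Q^12)² = [[87,58],[58,29]]
Q^49 = (Q^24)²·Q = [[821,829],[829,834]]
Q^99 = (Q^49)²·Q = [[145,610],[610,377]]
Q^198 = (Q^99)² = [[753,144],[144,609]]
Q^396 = (Q^198)² = [[29,784],[784,87]]
F_396 mod 842 = Q^396[0][1] = 784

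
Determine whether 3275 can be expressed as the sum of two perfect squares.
Not possible

Factorization: 3275 = 5^2 × 131
By Fermat: n is sum of two squares iff every prime p ≡ 3 (mod 4) appears to even power.
Prime(s) ≡ 3 (mod 4) with odd exponent: [(131, 1)]
Therefore 3275 cannot be expressed as a² + b².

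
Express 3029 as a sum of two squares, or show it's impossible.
2² + 55² (a=2, b=55)

Factorization: 3029 = 13 × 233
By Fermat: n is sum of two squares iff every prime p ≡ 3 (mod 4) appears to even power.
All primes ≡ 3 (mod 4) appear to even power.
Search a = 0, 1, 2, … for 3029 - a² a perfect square: first hit at a = 2: 3029 - 4 = 3025 = 55².
3029 = 2² + 55² = 4 + 3025 ✓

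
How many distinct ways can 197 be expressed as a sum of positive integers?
3068829878530

p(n) counts ways to write n as a sum of positive integers (order ignored).
Euler's pentagonal recurrence: p(k) = p(k-1) + p(k-2) - p(k-5) - p(k-7) + p(k-12) + p(k-15) - ... (offsets j(3j∓1)/2, signs ++--, p(0)=1, p(<0)=0).
DP table for k = 0..196: p(0)=1, p(1)=1, p(2)=2, p(3)=3, p(4)=5, p(5)=7, p(6)=11, p(7)=15, p(8)=22, p(9)=30, p(10)=42, p(11)=56, p(12)=77, p(13)=101, p(14)=135, p(15)=176, p(16)=231, p(17)=297, p(18)=385, p(19)=490, p(20)=627, p(21)=792, p(22)=1002, p(23)=1255, p(24)=1575, p(25)=1958, p(26)=2436, p(27)=3010, p(28)=3718, p(29)=4565, p(30)=5604, p(31)=6842, p(32)=8349, p(33)=10143, p(34)=12310, p(35)=14883, p(36)=17977, p(37)=21637, p(38)=26015, p(39)=31185, p(40)=37338, p(41)=44583, p(42)=53174, p(43)=63261, p(44)=75175, p(45)=89134, p(46)=105558, p(47)=124754, p(48)=147273, p(49)=173525, p(50)=204226, p(51)=239943, p(52)=281589, p(53)=329931, p(54)=386155, p(55)=451276, p(56)=526823, p(57)=614154, p(58)=715220, p(59)=831820, p(60)=966467, p(61)=1121505, p(62)=1300156, p(63)=1505499, p(64)=1741630, p(65)=2012558, p(66)=2323520, p(67)=2679689, p(68)=3087735, p(69)=3554345, p(70)=4087968, p(71)=4697205, p(72)=5392783, p(73)=6185689, p(74)=7089500, p(75)=8118264, p(76)=9289091, p(77)=10619863, p(78)=12132164, p(79)=13848650, p(80)=15796476, p(81)=18004327, p(82)=20506255, p(83)=23338469, p(84)=26543660, p(85)=30167357, p(86)=34262962, p(87)=38887673, p(88)=44108109, p(89)=49995925, p(90)=56634173, p(91)=64112359, p(92)=72533807, p(93)=82010177, p(94)=92669720, p(95)=104651419, p(96)=118114304, p(97)=133230930, p(98)=150198136, p(99)=169229875, p(100)=190569292, p(101)=214481126, p(102)=241265379, p(103)=271248950, p(104)=304801365, p(105)=342325709, p(106)=384276336, p(107)=431149389, p(108)=483502844, p(109)=541946240, p(110)=607163746, p(111)=679903203, p(112)=761002156, p(113)=851376628, p(114)=952050665, p(115)=1064144451, p(116)=1188908248, p(117)=1327710076, p(118)=1482074143, p(119)=1653668665, p(120)=1844349560, p(121)=2056148051, p(122)=2291320912, p(123)=2552338241, p(124)=2841940500, p(125)=3163127352, p(126)=3519222692, p(127)=3913864295, p(128)=4351078600, p(129)=4835271870, p(130)=5371315400, p(131)=5964539504, p(132)=6620830889, p(133)=7346629512, p(134)=8149040695, p(135)=9035836076, p(136)=10015581680, p(137)=11097645016, p(138)=12292341831, p(139)=13610949895, p(140)=15065878135, p(141)=16670689208, p(142)=18440293320, p(143)=20390982757, p(144)=22540654445, p(145)=24908858009, p(146)=27517052599, p(147)=30388671978, p(148)=33549419497, p(149)=37027355200, p(150)=40853235313, p(151)=45060624582, p(152)=49686288421, p(153)=54770336324, p(154)=60356673280, p(155)=66493182097, p(156)=73232243759, p(157)=80630964769, p(158)=88751778802, p(159)=97662728555, p(160)=107438159466, p(161)=118159068427, p(162)=129913904637, p(163)=142798995930, p(164)=156919475295, p(165)=172389800255, p(166)=189334822579, p(167)=207890420102, p(168)=228204732751, p(169)=250438925115, p(170)=274768617130, p(171)=301384802048, p(172)=330495499613, p(173)=362326859895, p(174)=397125074750, p(175)=435157697830, p(176)=476715857290, p(177)=522115831195, p(178)=571701605655, p(179)=625846753120, p(180)=684957390936, p(181)=749474411781, p(182)=819876908323, p(183)=896684817527, p(184)=980462880430, p(185)=1071823774337, p(186)=1171432692373, p(187)=1280011042268, p(188)=1398341745571, p(189)=1527273599625, p(190)=1667727404093, p(191)=1820701100652, p(192)=1987276856363, p(193)=2168627105469, p(194)=2366022741845, p(195)=2580840212973, p(196)=2814570987591.
Final step: p(197) = p(196) + p(195) - p(192) - p(190) + p(185) + p(182) - p(175) - p(171) + p(162) + p(157) - p(146) - p(140) + p(127) + p(120) - p(105) - p(97) + p(80) + p(71) - p(52) - p(42) + p(21) + p(10)
= 2814570987591 + 2580840212973 - 1987276856363 - 1667727404093 + 1071823774337 + 819876908323 - 435157697830 - 301384802048 + 129913904637 + 80630964769 - 27517052599 - 15065878135 + 3913864295 + 1844349560 - 342325709 - 133230930 + 15796476 + 4697205 - 281589 - 53174 + 792 + 42
= 3068829878530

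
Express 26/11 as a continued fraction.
[2; 2, 1, 3]

Euclidean algorithm steps:
26 = 2 × 11 + 4
11 = 2 × 4 + 3
4 = 1 × 3 + 1
3 = 3 × 1 + 0
Continued fraction: [2; 2, 1, 3]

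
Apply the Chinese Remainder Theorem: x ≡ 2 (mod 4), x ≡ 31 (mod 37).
142

Using Chinese Remainder Theorem:
M = 4 × 37 = 148
M1 = 37, M2 = 4
y1 = 37^(-1) mod 4 = 1
y2 = 4^(-1) mod 37 = 28
x = (2×37×1 + 31×4×28) mod 148 = 142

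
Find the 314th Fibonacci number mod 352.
113

Matrix identity: Q^n = [[F_(n+1), F_n], [F_n, F_(n-1)]] with Q = [[1,1],[1,0]].
n = 314 = 100111010₂. Square-and-multiply, entries mod 352:
Q^1 = [[1,1],[1,0]]
Q^2 = (Q^1)² = [[2,1],[1,1]]
Q^4 = (Q^2)² = [[5,3],[3,2]]
Q^9 = (Q^4)²·Q = [[55,34],[34,21]]
Q^19 = (Q^9)²·Q = [[77,309],[309,120]]
Q^39 = (Q^19)²·Q = [[11,34],[34,329]]
Q^78 = (Q^39)² = [[221,296],[296,277]]
Q^157 = (Q^78)²·Q = [[153,233],[233,272]]
Q^314 = (Q^157)² = [[258,113],[113,145]]
F_314 mod 352 = Q^314[0][1] = 113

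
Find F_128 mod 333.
30

Matrix identity: Q^n = [[F_(n+1), F_n], [F_n, F_(n-1)]] with Q = [[1,1],[1,0]].
n = 128 = 10000000₂. Square-and-multiply, entries mod 333:
Q^1 = [[1,1],[1,0]]
Q^2 = (Q^1)² = [[2,1],[1,1]]
Q^4 = (Q^2)² = [[5,3],[3,2]]
Q^8 = (Q^4)² = [[34,21],[21,13]]
Q^16 = (Q^8)² = [[265,321],[321,277]]
Q^32 = (Q^16)² = [[106,156],[156,283]]
Q^64 = (Q^32)² = [[274,78],[78,196]]
Q^128 = (Q^64)² = [[241,30],[30,211]]
F_128 mod 333 = Q^128[0][1] = 30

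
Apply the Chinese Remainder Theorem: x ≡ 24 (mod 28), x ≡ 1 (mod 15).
136

Using Chinese Remainder Theorem:
M = 28 × 15 = 420
M1 = 15, M2 = 28
y1 = 15^(-1) mod 28 = 15
y2 = 28^(-1) mod 15 = 7
x = (24×15×15 + 1×28×7) mod 420 = 136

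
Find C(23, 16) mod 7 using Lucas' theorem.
3

Using Lucas' theorem:
Write n=23 and k=16 in base 7:
n in base 7: [3, 2]
k in base 7: [2, 2]
C(23,16) mod 7 = ∏ C(n_i, k_i) mod 7
Digit binomials (mod 7): C(3,2) = 3; C(2,2) = 1
Product: 3 × 1 = 3 ≡ 3 (mod 7)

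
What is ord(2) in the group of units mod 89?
11

89 is prime, so ord(2) divides φ(89) = 88.
Divisors of 88: 1, 2, 4, 8, 11, 22, 44, 88.
Repeated squaring: 2^1 ≡ 2, 2^2 ≡ 4, 2^4 ≡ 16, 2^8 ≡ 78, 2^16 ≡ 32, 2^32 ≡ 45, 2^64 ≡ 67 (mod 89).
Test 2^d mod 89 for each divisor d in increasing order:
2^1 ≡ 2
2^2 ≡ 4
2^4 ≡ 16
2^8 ≡ 78
2^11 = 2^8·2^2·2^1 ≡ 1  ← first divisor giving 1
The order is 11.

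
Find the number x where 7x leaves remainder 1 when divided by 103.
59

gcd(7, 103) = 1, so the inverse exists.
Extended Euclidean algorithm on (103, 7):
103 = 14 × 7 + 5  ⟹  5 = (1)·103 + (-14)·7
7 = 1 × 5 + 2  ⟹  2 = (-1)·103 + (15)·7
5 = 2 × 2 + 1  ⟹  1 = (3)·103 + (-44)·7
So (-44)·7 ≡ 1 (mod 103), i.e. 7^(-1) ≡ -44 ≡ 59 (mod 103).
Check: 7 × 59 = 413 ≡ 1 (mod 103)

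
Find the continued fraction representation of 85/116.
[0; 1, 2, 1, 2, 1, 7]

Euclidean algorithm steps:
85 = 0 × 116 + 85
116 = 1 × 85 + 31
85 = 2 × 31 + 23
31 = 1 × 23 + 8
23 = 2 × 8 + 7
8 = 1 × 7 + 1
7 = 7 × 1 + 0
Continued fraction: [0; 1, 2, 1, 2, 1, 7]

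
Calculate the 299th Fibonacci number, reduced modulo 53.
30

Matrix identity: Q^n = [[F_(n+1), F_n], [F_n, F_(n-1)]] with Q = [[1,1],[1,0]].
n = 299 = 100101011₂. Square-and-multiply, entries mod 53:
Q^1 = [[1,1],[1,0]]
Q^2 = (Q^1)² = [[2,1],[1,1]]
Q^4 = (Q^2)² = [[5,3],[3,2]]
Q^9 = (Q^4)²·Q = [[2,34],[34,21]]
Q^18 = (Q^9)² = [[47,40],[40,7]]
Q^37 = (Q^18)²·Q = [[33,46],[46,40]]
Q^74 = (Q^37)² = [[25,19],[19,6]]
Q^149 = (Q^74)²·Q = [[38,32],[32,6]]
Q^299 = (Q^149)²·Q = [[7,30],[30,30]]
F_299 mod 53 = Q^299[0][1] = 30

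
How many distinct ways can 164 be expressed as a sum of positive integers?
156919475295

p(n) counts ways to write n as a sum of positive integers (order ignored).
Euler's pentagonal recurrence: p(k) = p(k-1) + p(k-2) - p(k-5) - p(k-7) + p(k-12) + p(k-15) - ... (offsets j(3j∓1)/2, signs ++--, p(0)=1, p(<0)=0).
DP table for k = 0..163: p(0)=1, p(1)=1, p(2)=2, p(3)=3, p(4)=5, p(5)=7, p(6)=11, p(7)=15, p(8)=22, p(9)=30, p(10)=42, p(11)=56, p(12)=77, p(13)=101, p(14)=135, p(15)=176, p(16)=231, p(17)=297, p(18)=385, p(19)=490, p(20)=627, p(21)=792, p(22)=1002, p(23)=1255, p(24)=1575, p(25)=1958, p(26)=2436, p(27)=3010, p(28)=3718, p(29)=4565, p(30)=5604, p(31)=6842, p(32)=8349, p(33)=10143, p(34)=12310, p(35)=14883, p(36)=17977, p(37)=21637, p(38)=26015, p(39)=31185, p(40)=37338, p(41)=44583, p(42)=53174, p(43)=63261, p(44)=75175, p(45)=89134, p(46)=105558, p(47)=124754, p(48)=147273, p(49)=173525, p(50)=204226, p(51)=239943, p(52)=281589, p(53)=329931, p(54)=386155, p(55)=451276, p(56)=526823, p(57)=614154, p(58)=715220, p(59)=831820, p(60)=966467, p(61)=1121505, p(62)=1300156, p(63)=1505499, p(64)=1741630, p(65)=2012558, p(66)=2323520, p(67)=2679689, p(68)=3087735, p(69)=3554345, p(70)=4087968, p(71)=4697205, p(72)=5392783, p(73)=6185689, p(74)=7089500, p(75)=8118264, p(76)=9289091, p(77)=10619863, p(78)=12132164, p(79)=13848650, p(80)=15796476, p(81)=18004327, p(82)=20506255, p(83)=23338469, p(84)=26543660, p(85)=30167357, p(86)=34262962, p(87)=38887673, p(88)=44108109, p(89)=49995925, p(90)=56634173, p(91)=64112359, p(92)=72533807, p(93)=82010177, p(94)=92669720, p(95)=104651419, p(96)=118114304, p(97)=133230930, p(98)=150198136, p(99)=169229875, p(100)=190569292, p(101)=214481126, p(102)=241265379, p(103)=271248950, p(104)=304801365, p(105)=342325709, p(106)=384276336, p(107)=431149389, p(108)=483502844, p(109)=541946240, p(110)=607163746, p(111)=679903203, p(112)=761002156, p(113)=851376628, p(114)=952050665, p(115)=1064144451, p(116)=1188908248, p(117)=1327710076, p(118)=1482074143, p(119)=1653668665, p(120)=1844349560, p(121)=2056148051, p(122)=2291320912, p(123)=2552338241, p(124)=2841940500, p(125)=3163127352, p(126)=3519222692, p(127)=3913864295, p(128)=4351078600, p(129)=4835271870, p(130)=5371315400, p(131)=5964539504, p(132)=6620830889, p(133)=7346629512, p(134)=8149040695, p(135)=9035836076, p(136)=10015581680, p(137)=11097645016, p(138)=12292341831, p(139)=13610949895, p(140)=15065878135, p(141)=16670689208, p(142)=18440293320, p(143)=20390982757, p(144)=22540654445, p(145)=24908858009, p(146)=27517052599, p(147)=30388671978, p(148)=33549419497, p(149)=37027355200, p(150)=40853235313, p(151)=45060624582, p(152)=49686288421, p(153)=54770336324, p(154)=60356673280, p(155)=66493182097, p(156)=73232243759, p(157)=80630964769, p(158)=88751778802, p(159)=97662728555, p(160)=107438159466, p(161)=118159068427, p(162)=129913904637, p(163)=142798995930.
Final step: p(164) = p(163) + p(162) - p(159) - p(157) + p(152) + p(149) - p(142) - p(138) + p(129) + p(124) - p(113) - p(107) + p(94) + p(87) - p(72) - p(64) + p(47) + p(38) - p(19) - p(9)
= 142798995930 + 129913904637 - 97662728555 - 80630964769 + 49686288421 + 37027355200 - 18440293320 - 12292341831 + 4835271870 + 2841940500 - 851376628 - 431149389 + 92669720 + 38887673 - 5392783 - 1741630 + 124754 + 26015 - 490 - 30
= 156919475295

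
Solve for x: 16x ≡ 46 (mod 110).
x ≡ 51 (mod 55)

gcd(16, 110) = 2, which divides 46, so solutions exist.
Divide through by 2: 8x ≡ 23 (mod 55).
Find 8^(-1) mod 55 by the extended Euclidean algorithm:
55 = 6 × 8 + 7  ⟹  7 = (1)·55 + (-6)·8
8 = 1 × 7 + 1  ⟹  1 = (-1)·55 + (7)·8
So (7)·8 ≡ 1 (mod 55), i.e. 8^(-1) ≡ 7 (mod 55).
x ≡ 7 × 23 = 161 ≡ 51 (mod 55).
Check: 16 × 51 = 816 ≡ 46 (mod 110).
x ≡ 51 (mod 55), giving 2 solutions mod 110.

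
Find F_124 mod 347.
326

Matrix identity: Q^n = [[F_(n+1), F_n], [F_n, F_(n-1)]] with Q = [[1,1],[1,0]].
n = 124 = 1111100₂. Square-and-multiply, entries mod 347:
Q^1 = [[1,1],[1,0]]
Q^3 = (Q^1)²·Q = [[3,2],[2,1]]
Q^7 = (Q^3)²·Q = [[21,13],[13,8]]
Q^15 = (Q^7)²·Q = [[293,263],[263,30]]
Q^31 = (Q^15)²·Q = [[190,256],[256,281]]
Q^62 = (Q^31)² = [[312,167],[167,145]]
Q^124 = (Q^62)² = [[313,326],[326,334]]
F_124 mod 347 = Q^124[0][1] = 326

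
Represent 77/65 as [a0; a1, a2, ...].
[1; 5, 2, 2, 2]

Euclidean algorithm steps:
77 = 1 × 65 + 12
65 = 5 × 12 + 5
12 = 2 × 5 + 2
5 = 2 × 2 + 1
2 = 2 × 1 + 0
Continued fraction: [1; 5, 2, 2, 2]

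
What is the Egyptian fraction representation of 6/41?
1/7 + 1/287

Greedy algorithm:
6/41: ceiling(41/6) = 7, use 1/7
1/287: ceiling(287/1) = 287, use 1/287
Result: 6/41 = 1/7 + 1/287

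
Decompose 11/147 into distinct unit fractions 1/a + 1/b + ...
1/14 + 1/294

Greedy algorithm:
11/147: ceiling(147/11) = 14, use 1/14
1/294: ceiling(294/1) = 294, use 1/294
Result: 11/147 = 1/14 + 1/294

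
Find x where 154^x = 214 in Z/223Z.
199

Baby-step giant-step with step n = ⌈√223⌉ = 15.
Baby steps 154^j mod 223 (j:value) for j=0..14: 0:1, 1:154, 2:78, 3:193, 4:63, 5:113, 6:8, 7:117, 8:178, 9:206, 10:58, 11:12, 12:64, 13:44, 14:86.
Giant-step multiplier: 154^(-15) ≡ 154^(222-15) = 154^207 ≡ 182 (mod 223).
Giant steps γ_i = 214·182^i mod 223: γ_0=214, γ_1=146, γ_2=35, γ_3=126, γ_4=186, γ_5=179, γ_6=20, γ_7=72, γ_8=170, γ_9=166, γ_10=107, γ_11=73, γ_12=129, γ_13=63 (in table at j=4).
x = i·n + j = 13·15 + 4 = 199.
Check: 154^199 ≡ 214 (mod 223).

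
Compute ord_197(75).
196

197 is prime, so ord(75) divides φ(197) = 196.
Divisors of 196: 1, 2, 4, 7, 14, 28, 49, 98, 196.
Repeated squaring: 75^1 ≡ 75, 75^2 ≡ 109, 75^4 ≡ 61, 75^8 ≡ 175, 75^16 ≡ 90, 75^32 ≡ 23, 75^64 ≡ 135, 75^128 ≡ 101 (mod 197).
Test 75^d mod 197 for each divisor d in increasing order:
75^1 ≡ 75
75^2 ≡ 109
75^4 ≡ 61
75^7 = 75^4·75^2·75^1 ≡ 68
75^14 = 75^8·75^4·75^2 ≡ 93
75^28 = 75^16·75^8·75^4 ≡ 178
75^49 = 75^32·75^16·75^1 ≡ 14
75^98 = 75^64·75^32·75^2 ≡ 196
75^196 = 75^128·75^64·75^4 ≡ 1  ← first divisor giving 1
The order is 196.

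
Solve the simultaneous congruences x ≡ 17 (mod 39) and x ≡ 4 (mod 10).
134

Using Chinese Remainder Theorem:
M = 39 × 10 = 390
M1 = 10, M2 = 39
y1 = 10^(-1) mod 39 = 4
y2 = 39^(-1) mod 10 = 9
x = (17×10×4 + 4×39×9) mod 390 = 134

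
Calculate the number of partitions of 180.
684957390936

p(n) counts ways to write n as a sum of positive integers (order ignored).
Euler's pentagonal recurrence: p(k) = p(k-1) + p(k-2) - p(k-5) - p(k-7) + p(k-12) + p(k-15) - ... (offsets j(3j∓1)/2, signs ++--, p(0)=1, p(<0)=0).
DP table for k = 0..179: p(0)=1, p(1)=1, p(2)=2, p(3)=3, p(4)=5, p(5)=7, p(6)=11, p(7)=15, p(8)=22, p(9)=30, p(10)=42, p(11)=56, p(12)=77, p(13)=101, p(14)=135, p(15)=176, p(16)=231, p(17)=297, p(18)=385, p(19)=490, p(20)=627, p(21)=792, p(22)=1002, p(23)=1255, p(24)=1575, p(25)=1958, p(26)=2436, p(27)=3010, p(28)=3718, p(29)=4565, p(30)=5604, p(31)=6842, p(32)=8349, p(33)=10143, p(34)=12310, p(35)=14883, p(36)=17977, p(37)=21637, p(38)=26015, p(39)=31185, p(40)=37338, p(41)=44583, p(42)=53174, p(43)=63261, p(44)=75175, p(45)=89134, p(46)=105558, p(47)=124754, p(48)=147273, p(49)=173525, p(50)=204226, p(51)=239943, p(52)=281589, p(53)=329931, p(54)=386155, p(55)=451276, p(56)=526823, p(57)=614154, p(58)=715220, p(59)=831820, p(60)=966467, p(61)=1121505, p(62)=1300156, p(63)=1505499, p(64)=1741630, p(65)=2012558, p(66)=2323520, p(67)=2679689, p(68)=3087735, p(69)=3554345, p(70)=4087968, p(71)=4697205, p(72)=5392783, p(73)=6185689, p(74)=7089500, p(75)=8118264, p(76)=9289091, p(77)=10619863, p(78)=12132164, p(79)=13848650, p(80)=15796476, p(81)=18004327, p(82)=20506255, p(83)=23338469, p(84)=26543660, p(85)=30167357, p(86)=34262962, p(87)=38887673, p(88)=44108109, p(89)=49995925, p(90)=56634173, p(91)=64112359, p(92)=72533807, p(93)=82010177, p(94)=92669720, p(95)=104651419, p(96)=118114304, p(97)=133230930, p(98)=150198136, p(99)=169229875, p(100)=190569292, p(101)=214481126, p(102)=241265379, p(103)=271248950, p(104)=304801365, p(105)=342325709, p(106)=384276336, p(107)=431149389, p(108)=483502844, p(109)=541946240, p(110)=607163746, p(111)=679903203, p(112)=761002156, p(113)=851376628, p(114)=952050665, p(115)=1064144451, p(116)=1188908248, p(117)=1327710076, p(118)=1482074143, p(119)=1653668665, p(120)=1844349560, p(121)=2056148051, p(122)=2291320912, p(123)=2552338241, p(124)=2841940500, p(125)=3163127352, p(126)=3519222692, p(127)=3913864295, p(128)=4351078600, p(129)=4835271870, p(130)=5371315400, p(131)=5964539504, p(132)=6620830889, p(133)=7346629512, p(134)=8149040695, p(135)=9035836076, p(136)=10015581680, p(137)=11097645016, p(138)=12292341831, p(139)=13610949895, p(140)=15065878135, p(141)=16670689208, p(142)=18440293320, p(143)=20390982757, p(144)=22540654445, p(145)=24908858009, p(146)=27517052599, p(147)=30388671978, p(148)=33549419497, p(149)=37027355200, p(150)=40853235313, p(151)=45060624582, p(152)=49686288421, p(153)=54770336324, p(154)=60356673280, p(155)=66493182097, p(156)=73232243759, p(157)=80630964769, p(158)=88751778802, p(159)=97662728555, p(160)=107438159466, p(161)=118159068427, p(162)=129913904637, p(163)=142798995930, p(164)=156919475295, p(165)=172389800255, p(166)=189334822579, p(167)=207890420102, p(168)=228204732751, p(169)=250438925115, p(170)=274768617130, p(171)=301384802048, p(172)=330495499613, p(173)=362326859895, p(174)=397125074750, p(175)=435157697830, p(176)=476715857290, p(177)=522115831195, p(178)=571701605655, p(179)=625846753120.
Final step: p(180) = p(179) + p(178) - p(175) - p(173) + p(168) + p(165) - p(158) - p(154) + p(145) + p(140) - p(129) - p(123) + p(110) + p(103) - p(88) - p(80) + p(63) + p(54) - p(35) - p(25) + p(4)
= 625846753120 + 571701605655 - 435157697830 - 362326859895 + 228204732751 + 172389800255 - 88751778802 - 60356673280 + 24908858009 + 15065878135 - 4835271870 - 2552338241 + 607163746 + 271248950 - 44108109 - 15796476 + 1505499 + 386155 - 14883 - 1958 + 5
= 684957390936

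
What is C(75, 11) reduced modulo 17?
0

Using Lucas' theorem:
Write n=75 and k=11 in base 17:
n in base 17: [4, 7]
k in base 17: [0, 11]
C(75,11) mod 17 = ∏ C(n_i, k_i) mod 17
Digit binomials (mod 17): C(4,0) = 1; C(7,11) = 0 (k_i > n_i)
Product: 1 × 0 = 0 ≡ 0 (mod 17)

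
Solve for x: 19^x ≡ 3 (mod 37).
10

Baby-step giant-step with step n = ⌈√37⌉ = 7.
Baby steps 19^j mod 37 (j:value) for j=0..6: 0:1, 1:19, 2:28, 3:14, 4:7, 5:22, 6:11.
Giant-step multiplier: 19^(-7) ≡ 19^(36-7) = 19^29 ≡ 17 (mod 37).
Giant steps γ_i = 3·17^i mod 37: γ_0=3, γ_1=14 (in table at j=3).
x = i·n + j = 1·7 + 3 = 10.
Check: 19^10 ≡ 3 (mod 37).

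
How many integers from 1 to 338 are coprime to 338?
156

338 = 2 × 13^2
φ(n) = n × ∏(1 - 1/p) for each prime p dividing n
φ(338) = 338 × (1 - 1/2) × (1 - 1/13) = 156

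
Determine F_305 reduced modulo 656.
77

Matrix identity: Q^n = [[F_(n+1), F_n], [F_n, F_(n-1)]] with Q = [[1,1],[1,0]].
n = 305 = 100110001₂. Square-and-multiply, entries mod 656:
Q^1 = [[1,1],[1,0]]
Q^2 = (Q^1)² = [[2,1],[1,1]]
Q^4 = (Q^2)² = [[5,3],[3,2]]
Q^9 = (Q^4)²·Q = [[55,34],[34,21]]
Q^19 = (Q^9)²·Q = [[205,245],[245,616]]
Q^38 = (Q^19)² = [[370,409],[409,617]]
Q^76 = (Q^38)² = [[453,243],[243,210]]
Q^152 = (Q^76)² = [[546,389],[389,157]]
Q^305 = (Q^152)²·Q = [[648,77],[77,571]]
F_305 mod 656 = Q^305[0][1] = 77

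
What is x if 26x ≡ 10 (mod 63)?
x ≡ 44 (mod 63)

gcd(26, 63) = 1, which divides 10, so solutions exist.
Find 26^(-1) mod 63 by the extended Euclidean algorithm:
63 = 2 × 26 + 11  ⟹  11 = (1)·63 + (-2)·26
26 = 2 × 11 + 4  ⟹  4 = (-2)·63 + (5)·26
11 = 2 × 4 + 3  ⟹  3 = (5)·63 + (-12)·26
4 = 1 × 3 + 1  ⟹  1 = (-7)·63 + (17)·26
So (17)·26 ≡ 1 (mod 63), i.e. 26^(-1) ≡ 17 (mod 63).
x ≡ 17 × 10 = 170 ≡ 44 (mod 63).
Check: 26 × 44 = 1144 ≡ 10 (mod 63).
Unique solution: x ≡ 44 (mod 63)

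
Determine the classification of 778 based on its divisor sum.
deficient

Proper divisors of 778: sum = 1 + 2 + 389 = 392
Since 392 < 778, 778 is deficient.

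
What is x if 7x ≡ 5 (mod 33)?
x ≡ 29 (mod 33)

gcd(7, 33) = 1, which divides 5, so solutions exist.
Find 7^(-1) mod 33 by the extended Euclidean algorithm:
33 = 4 × 7 + 5  ⟹  5 = (1)·33 + (-4)·7
7 = 1 × 5 + 2  ⟹  2 = (-1)·33 + (5)·7
5 = 2 × 2 + 1  ⟹  1 = (3)·33 + (-14)·7
So (-14)·7 ≡ 1 (mod 33), i.e. 7^(-1) ≡ -14 ≡ 19 (mod 33).
x ≡ 19 × 5 = 95 ≡ 29 (mod 33).
Check: 7 × 29 = 203 ≡ 5 (mod 33).
Unique solution: x ≡ 29 (mod 33)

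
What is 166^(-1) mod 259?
220

gcd(166, 259) = 1, so the inverse exists.
Extended Euclidean algorithm on (259, 166):
259 = 1 × 166 + 93  ⟹  93 = (1)·259 + (-1)·166
166 = 1 × 93 + 73  ⟹  73 = (-1)·259 + (2)·166
93 = 1 × 73 + 20  ⟹  20 = (2)·259 + (-3)·166
73 = 3 × 20 + 13  ⟹  13 = (-7)·259 + (11)·166
20 = 1 × 13 + 7  ⟹  7 = (9)·259 + (-14)·166
13 = 1 × 7 + 6  ⟹  6 = (-16)·259 + (25)·166
7 = 1 × 6 + 1  ⟹  1 = (25)·259 + (-39)·166
So (-39)·166 ≡ 1 (mod 259), i.e. 166^(-1) ≡ -39 ≡ 220 (mod 259).
Check: 166 × 220 = 36520 ≡ 1 (mod 259)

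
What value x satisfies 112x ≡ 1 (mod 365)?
88

gcd(112, 365) = 1, so the inverse exists.
Extended Euclidean algorithm on (365, 112):
365 = 3 × 112 + 29  ⟹  29 = (1)·365 + (-3)·112
112 = 3 × 29 + 25  ⟹  25 = (-3)·365 + (10)·112
29 = 1 × 25 + 4  ⟹  4 = (4)·365 + (-13)·112
25 = 6 × 4 + 1  ⟹  1 = (-27)·365 + (88)·112
So (88)·112 ≡ 1 (mod 365), i.e. 112^(-1) ≡ 88 (mod 365).
Check: 112 × 88 = 9856 ≡ 1 (mod 365)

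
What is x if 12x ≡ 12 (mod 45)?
x ≡ 1 (mod 15)

gcd(12, 45) = 3, which divides 12, so solutions exist.
Divide through by 3: 4x ≡ 4 (mod 15).
Find 4^(-1) mod 15 by the extended Euclidean algorithm:
15 = 3 × 4 + 3  ⟹  3 = (1)·15 + (-3)·4
4 = 1 × 3 + 1  ⟹  1 = (-1)·15 + (4)·4
So (4)·4 ≡ 1 (mod 15), i.e. 4^(-1) ≡ 4 (mod 15).
x ≡ 4 × 4 = 16 ≡ 1 (mod 15).
Check: 12 × 1 = 12 ≡ 12 (mod 45).
x ≡ 1 (mod 15), giving 3 solutions mod 45.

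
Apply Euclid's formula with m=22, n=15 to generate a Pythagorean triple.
(259, 660, 709)

Euclid's formula: a = m² - n², b = 2mn, c = m² + n²
m = 22, n = 15
a = 22² - 15² = 484 - 225 = 259
b = 2 × 22 × 15 = 660
c = 22² + 15² = 484 + 225 = 709
Verification: 259² + 660² = 67081 + 435600 = 502681 = 709² ✓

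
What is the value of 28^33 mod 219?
7

Repeated squaring. Binary of 33 = 100001.
28^1 ≡ 28 (mod 219); 28^2 ≡ 127 (mod 219); 28^4 ≡ 142 (mod 219); 28^8 ≡ 16 (mod 219); 28^16 ≡ 37 (mod 219); 28^32 ≡ 55 (mod 219)
28^33 = 28^1 × 28^32 ≡ 7 (mod 219)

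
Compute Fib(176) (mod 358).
357

Matrix identity: Q^n = [[F_(n+1), F_n], [F_n, F_(n-1)]] with Q = [[1,1],[1,0]].
n = 176 = 10110000₂. Square-and-multiply, entries mod 358:
Q^1 = [[1,1],[1,0]]
Q^2 = (Q^1)² = [[2,1],[1,1]]
Q^5 = (Q^2)²·Q = [[8,5],[5,3]]
Q^11 = (Q^5)²·Q = [[144,89],[89,55]]
Q^22 = (Q^11)² = [[17,169],[169,206]]
Q^44 = (Q^22)² = [[210,97],[97,113]]
Q^88 = (Q^44)² = [[167,185],[185,340]]
Q^176 = (Q^88)² = [[180,357],[357,181]]
F_176 mod 358 = Q^176[0][1] = 357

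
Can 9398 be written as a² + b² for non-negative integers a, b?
Not possible

Factorization: 9398 = 2 × 37 × 127
By Fermat: n is sum of two squares iff every prime p ≡ 3 (mod 4) appears to even power.
Prime(s) ≡ 3 (mod 4) with odd exponent: [(127, 1)]
Therefore 9398 cannot be expressed as a² + b².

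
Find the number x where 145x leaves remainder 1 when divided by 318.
193

gcd(145, 318) = 1, so the inverse exists.
Extended Euclidean algorithm on (318, 145):
318 = 2 × 145 + 28  ⟹  28 = (1)·318 + (-2)·145
145 = 5 × 28 + 5  ⟹  5 = (-5)·318 + (11)·145
28 = 5 × 5 + 3  ⟹  3 = (26)·318 + (-57)·145
5 = 1 × 3 + 2  ⟹  2 = (-31)·318 + (68)·145
3 = 1 × 2 + 1  ⟹  1 = (57)·318 + (-125)·145
So (-125)·145 ≡ 1 (mod 318), i.e. 145^(-1) ≡ -125 ≡ 193 (mod 318).
Check: 145 × 193 = 27985 ≡ 1 (mod 318)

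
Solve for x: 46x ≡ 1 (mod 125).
106

gcd(46, 125) = 1, so the inverse exists.
Extended Euclidean algorithm on (125, 46):
125 = 2 × 46 + 33  ⟹  33 = (1)·125 + (-2)·46
46 = 1 × 33 + 13  ⟹  13 = (-1)·125 + (3)·46
33 = 2 × 13 + 7  ⟹  7 = (3)·125 + (-8)·46
13 = 1 × 7 + 6  ⟹  6 = (-4)·125 + (11)·46
7 = 1 × 6 + 1  ⟹  1 = (7)·125 + (-19)·46
So (-19)·46 ≡ 1 (mod 125), i.e. 46^(-1) ≡ -19 ≡ 106 (mod 125).
Check: 46 × 106 = 4876 ≡ 1 (mod 125)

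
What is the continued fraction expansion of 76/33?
[2; 3, 3, 3]

Euclidean algorithm steps:
76 = 2 × 33 + 10
33 = 3 × 10 + 3
10 = 3 × 3 + 1
3 = 3 × 1 + 0
Continued fraction: [2; 3, 3, 3]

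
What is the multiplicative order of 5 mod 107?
106

107 is prime, so ord(5) divides φ(107) = 106.
Divisors of 106: 1, 2, 53, 106.
Repeated squaring: 5^1 ≡ 5, 5^2 ≡ 25, 5^4 ≡ 90, 5^8 ≡ 75, 5^16 ≡ 61, 5^32 ≡ 83, 5^64 ≡ 41 (mod 107).
Test 5^d mod 107 for each divisor d in increasing order:
5^1 ≡ 5
5^2 ≡ 25
5^53 = 5^32·5^16·5^4·5^1 ≡ 106
5^106 = 5^64·5^32·5^8·5^2 ≡ 1  ← first divisor giving 1
The order is 106.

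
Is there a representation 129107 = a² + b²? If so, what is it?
Not possible

Factorization: 129107 = 11^3 × 97
By Fermat: n is sum of two squares iff every prime p ≡ 3 (mod 4) appears to even power.
Prime(s) ≡ 3 (mod 4) with odd exponent: [(11, 3)]
Therefore 129107 cannot be expressed as a² + b².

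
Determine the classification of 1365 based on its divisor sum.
deficient

Proper divisors of 1365: sum = 1 + 3 + 5 + 7 + 13 + 15 + 21 + 35 + 39 + 65 + 91 + 105 + 195 + 273 + 455 = 1323
Since 1323 < 1365, 1365 is deficient.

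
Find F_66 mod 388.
368

Matrix identity: Q^n = [[F_(n+1), F_n], [F_n, F_(n-1)]] with Q = [[1,1],[1,0]].
n = 66 = 1000010₂. Square-and-multiply, entries mod 388:
Q^1 = [[1,1],[1,0]]
Q^2 = (Q^1)² = [[2,1],[1,1]]
Q^4 = (Q^2)² = [[5,3],[3,2]]
Q^8 = (Q^4)² = [[34,21],[21,13]]
Q^16 = (Q^8)² = [[45,211],[211,222]]
Q^33 = (Q^16)²·Q = [[63,374],[374,77]]
Q^66 = (Q^33)² = [[285,368],[368,305]]
F_66 mod 388 = Q^66[0][1] = 368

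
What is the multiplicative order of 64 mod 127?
7

127 is prime, so ord(64) divides φ(127) = 126.
Divisors of 126: 1, 2, 3, 6, 7, 9, 14, 18, 21, 42, 63, 126.
Repeated squaring: 64^1 ≡ 64, 64^2 ≡ 32, 64^4 ≡ 8, 64^8 ≡ 64, 64^16 ≡ 32, 64^32 ≡ 8, 64^64 ≡ 64 (mod 127).
Test 64^d mod 127 for each divisor d in increasing order:
64^1 ≡ 64
64^2 ≡ 32
64^3 = 64^2·64^1 ≡ 16
64^6 = 64^4·64^2 ≡ 2
64^7 = 64^4·64^2·64^1 ≡ 1  ← first divisor giving 1
The order is 7.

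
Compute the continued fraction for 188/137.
[1; 2, 1, 2, 5, 3]

Euclidean algorithm steps:
188 = 1 × 137 + 51
137 = 2 × 51 + 35
51 = 1 × 35 + 16
35 = 2 × 16 + 3
16 = 5 × 3 + 1
3 = 3 × 1 + 0
Continued fraction: [1; 2, 1, 2, 5, 3]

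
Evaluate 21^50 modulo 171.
63

Repeated squaring. Binary of 50 = 110010.
21^1 ≡ 21 (mod 171); 21^2 ≡ 99 (mod 171); 21^4 ≡ 54 (mod 171); 21^8 ≡ 9 (mod 171); 21^16 ≡ 81 (mod 171); 21^32 ≡ 63 (mod 171)
21^50 = 21^2 × 21^16 × 21^32 ≡ 63 (mod 171)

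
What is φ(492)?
160

492 = 2^2 × 3 × 41
φ(n) = n × ∏(1 - 1/p) for each prime p dividing n
φ(492) = 492 × (1 - 1/2) × (1 - 1/3) × (1 - 1/41) = 160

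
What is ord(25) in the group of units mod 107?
53

107 is prime, so ord(25) divides φ(107) = 106.
Divisors of 106: 1, 2, 53, 106.
Repeated squaring: 25^1 ≡ 25, 25^2 ≡ 90, 25^4 ≡ 75, 25^8 ≡ 61, 25^16 ≡ 83, 25^32 ≡ 41, 25^64 ≡ 76 (mod 107).
Test 25^d mod 107 for each divisor d in increasing order:
25^1 ≡ 25
25^2 ≡ 90
25^53 = 25^32·25^16·25^4·25^1 ≡ 1  ← first divisor giving 1
The order is 53.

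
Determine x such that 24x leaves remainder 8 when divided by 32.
x ≡ 3 (mod 4)

gcd(24, 32) = 8, which divides 8, so solutions exist.
Divide through by 8: 3x ≡ 1 (mod 4).
Find 3^(-1) mod 4 by the extended Euclidean algorithm:
4 = 1 × 3 + 1  ⟹  1 = (1)·4 + (-1)·3
So (-1)·3 ≡ 1 (mod 4), i.e. 3^(-1) ≡ -1 ≡ 3 (mod 4).
x ≡ 3 × 1 = 3 ≡ 3 (mod 4).
Check: 24 × 3 = 72 ≡ 8 (mod 32).
x ≡ 3 (mod 4), giving 8 solutions mod 32.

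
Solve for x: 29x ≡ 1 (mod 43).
3

gcd(29, 43) = 1, so the inverse exists.
Extended Euclidean algorithm on (43, 29):
43 = 1 × 29 + 14  ⟹  14 = (1)·43 + (-1)·29
29 = 2 × 14 + 1  ⟹  1 = (-2)·43 + (3)·29
So (3)·29 ≡ 1 (mod 43), i.e. 29^(-1) ≡ 3 (mod 43).
Check: 29 × 3 = 87 ≡ 1 (mod 43)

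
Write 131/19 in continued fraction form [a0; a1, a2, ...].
[6; 1, 8, 2]

Euclidean algorithm steps:
131 = 6 × 19 + 17
19 = 1 × 17 + 2
17 = 8 × 2 + 1
2 = 2 × 1 + 0
Continued fraction: [6; 1, 8, 2]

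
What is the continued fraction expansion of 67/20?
[3; 2, 1, 6]

Euclidean algorithm steps:
67 = 3 × 20 + 7
20 = 2 × 7 + 6
7 = 1 × 6 + 1
6 = 6 × 1 + 0
Continued fraction: [3; 2, 1, 6]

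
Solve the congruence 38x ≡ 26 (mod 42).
x ≡ 4 (mod 21)

gcd(38, 42) = 2, which divides 26, so solutions exist.
Divide through by 2: 19x ≡ 13 (mod 21).
Find 19^(-1) mod 21 by the extended Euclidean algorithm:
21 = 1 × 19 + 2  ⟹  2 = (1)·21 + (-1)·19
19 = 9 × 2 + 1  ⟹  1 = (-9)·21 + (10)·19
So (10)·19 ≡ 1 (mod 21), i.e. 19^(-1) ≡ 10 (mod 21).
x ≡ 10 × 13 = 130 ≡ 4 (mod 21).
Check: 38 × 4 = 152 ≡ 26 (mod 42).
x ≡ 4 (mod 21), giving 2 solutions mod 42.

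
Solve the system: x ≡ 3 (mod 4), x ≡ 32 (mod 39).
71

Using Chinese Remainder Theorem:
M = 4 × 39 = 156
M1 = 39, M2 = 4
y1 = 39^(-1) mod 4 = 3
y2 = 4^(-1) mod 39 = 10
x = (3×39×3 + 32×4×10) mod 156 = 71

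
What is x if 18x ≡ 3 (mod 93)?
x ≡ 26 (mod 31)

gcd(18, 93) = 3, which divides 3, so solutions exist.
Divide through by 3: 6x ≡ 1 (mod 31).
Find 6^(-1) mod 31 by the extended Euclidean algorithm:
31 = 5 × 6 + 1  ⟹  1 = (1)·31 + (-5)·6
So (-5)·6 ≡ 1 (mod 31), i.e. 6^(-1) ≡ -5 ≡ 26 (mod 31).
x ≡ 26 × 1 = 26 ≡ 26 (mod 31).
Check: 18 × 26 = 468 ≡ 3 (mod 93).
x ≡ 26 (mod 31), giving 3 solutions mod 93.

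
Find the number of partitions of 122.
2291320912

p(n) counts ways to write n as a sum of positive integers (order ignored).
Euler's pentagonal recurrence: p(k) = p(k-1) + p(k-2) - p(k-5) - p(k-7) + p(k-12) + p(k-15) - ... (offsets j(3j∓1)/2, signs ++--, p(0)=1, p(<0)=0).
DP table for k = 0..121: p(0)=1, p(1)=1, p(2)=2, p(3)=3, p(4)=5, p(5)=7, p(6)=11, p(7)=15, p(8)=22, p(9)=30, p(10)=42, p(11)=56, p(12)=77, p(13)=101, p(14)=135, p(15)=176, p(16)=231, p(17)=297, p(18)=385, p(19)=490, p(20)=627, p(21)=792, p(22)=1002, p(23)=1255, p(24)=1575, p(25)=1958, p(26)=2436, p(27)=3010, p(28)=3718, p(29)=4565, p(30)=5604, p(31)=6842, p(32)=8349, p(33)=10143, p(34)=12310, p(35)=14883, p(36)=17977, p(37)=21637, p(38)=26015, p(39)=31185, p(40)=37338, p(41)=44583, p(42)=53174, p(43)=63261, p(44)=75175, p(45)=89134, p(46)=105558, p(47)=124754, p(48)=147273, p(49)=173525, p(50)=204226, p(51)=239943, p(52)=281589, p(53)=329931, p(54)=386155, p(55)=451276, p(56)=526823, p(57)=614154, p(58)=715220, p(59)=831820, p(60)=966467, p(61)=1121505, p(62)=1300156, p(63)=1505499, p(64)=1741630, p(65)=2012558, p(66)=2323520, p(67)=2679689, p(68)=3087735, p(69)=3554345, p(70)=4087968, p(71)=4697205, p(72)=5392783, p(73)=6185689, p(74)=7089500, p(75)=8118264, p(76)=9289091, p(77)=10619863, p(78)=12132164, p(79)=13848650, p(80)=15796476, p(81)=18004327, p(82)=20506255, p(83)=23338469, p(84)=26543660, p(85)=30167357, p(86)=34262962, p(87)=38887673, p(88)=44108109, p(89)=49995925, p(90)=56634173, p(91)=64112359, p(92)=72533807, p(93)=82010177, p(94)=92669720, p(95)=104651419, p(96)=118114304, p(97)=133230930, p(98)=150198136, p(99)=169229875, p(100)=190569292, p(101)=214481126, p(102)=241265379, p(103)=271248950, p(104)=304801365, p(105)=342325709, p(106)=384276336, p(107)=431149389, p(108)=483502844, p(109)=541946240, p(110)=607163746, p(111)=679903203, p(112)=761002156, p(113)=851376628, p(114)=952050665, p(115)=1064144451, p(116)=1188908248, p(117)=1327710076, p(118)=1482074143, p(119)=1653668665, p(120)=1844349560, p(121)=2056148051.
Final step: p(122) = p(121) + p(120) - p(117) - p(115) + p(110) + p(107) - p(100) - p(96) + p(87) + p(82) - p(71) - p(65) + p(52) + p(45) - p(30) - p(22) + p(5)
= 2056148051 + 1844349560 - 1327710076 - 1064144451 + 607163746 + 431149389 - 190569292 - 118114304 + 38887673 + 20506255 - 4697205 - 2012558 + 281589 + 89134 - 5604 - 1002 + 7
= 2291320912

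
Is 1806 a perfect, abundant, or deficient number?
abundant

Proper divisors of 1806: sum = 1 + 2 + 3 + 6 + 7 + 14 + 21 + 42 + 43 + 86 + 129 + 258 + 301 + 602 + 903 = 2418
Since 2418 > 1806, 1806 is abundant.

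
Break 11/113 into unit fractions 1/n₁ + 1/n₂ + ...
1/11 + 1/156 + 1/38782 + 1/3760070028

Greedy algorithm:
11/113: ceiling(113/11) = 11, use 1/11
8/1243: ceiling(1243/8) = 156, use 1/156
5/193908: ceiling(193908/5) = 38782, use 1/38782
1/3760070028: ceiling(3760070028/1) = 3760070028, use 1/3760070028
Result: 11/113 = 1/11 + 1/156 + 1/38782 + 1/3760070028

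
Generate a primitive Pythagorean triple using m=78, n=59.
(2603, 9204, 9565)

Euclid's formula: a = m² - n², b = 2mn, c = m² + n²
m = 78, n = 59
a = 78² - 59² = 6084 - 3481 = 2603
b = 2 × 78 × 59 = 9204
c = 78² + 59² = 6084 + 3481 = 9565
Verification: 2603² + 9204² = 6775609 + 84713616 = 91489225 = 9565² ✓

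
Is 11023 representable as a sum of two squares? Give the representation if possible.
Not possible

Factorization: 11023 = 73 × 151
By Fermat: n is sum of two squares iff every prime p ≡ 3 (mod 4) appears to even power.
Prime(s) ≡ 3 (mod 4) with odd exponent: [(151, 1)]
Therefore 11023 cannot be expressed as a² + b².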